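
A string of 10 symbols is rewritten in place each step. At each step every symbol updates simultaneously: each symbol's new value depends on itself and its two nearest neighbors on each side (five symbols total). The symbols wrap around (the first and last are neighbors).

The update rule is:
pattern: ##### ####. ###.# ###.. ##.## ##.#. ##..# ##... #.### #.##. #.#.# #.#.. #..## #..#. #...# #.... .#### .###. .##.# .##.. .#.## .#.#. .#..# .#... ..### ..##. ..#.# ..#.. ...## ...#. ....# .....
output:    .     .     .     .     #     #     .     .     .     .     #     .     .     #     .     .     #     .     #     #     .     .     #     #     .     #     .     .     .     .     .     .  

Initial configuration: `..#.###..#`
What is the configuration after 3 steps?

##......#.
.#........
..#.......

..#.......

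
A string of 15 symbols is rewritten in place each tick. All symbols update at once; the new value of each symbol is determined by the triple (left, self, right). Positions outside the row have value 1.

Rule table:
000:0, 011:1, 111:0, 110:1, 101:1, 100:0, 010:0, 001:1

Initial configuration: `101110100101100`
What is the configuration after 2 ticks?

111011001011101
001111010110111

001111010110111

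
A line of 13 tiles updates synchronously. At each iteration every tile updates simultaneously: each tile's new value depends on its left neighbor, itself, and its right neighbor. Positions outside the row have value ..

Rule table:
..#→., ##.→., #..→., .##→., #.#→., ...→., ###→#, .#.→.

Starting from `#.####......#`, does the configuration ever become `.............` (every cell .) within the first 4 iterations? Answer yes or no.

yes

iteration 1: ...##........
iteration 2: .............
all cells are . at iteration 2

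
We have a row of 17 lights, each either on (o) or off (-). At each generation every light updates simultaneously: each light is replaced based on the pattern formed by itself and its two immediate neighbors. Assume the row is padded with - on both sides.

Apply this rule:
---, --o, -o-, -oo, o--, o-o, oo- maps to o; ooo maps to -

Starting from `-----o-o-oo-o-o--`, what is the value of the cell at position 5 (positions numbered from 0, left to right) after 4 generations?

ooooooooooooooooo
o---------------o
ooooooooooooooooo  (repeats generation 1; period 2)
generation 4: o---------------o
position 5 holds -

-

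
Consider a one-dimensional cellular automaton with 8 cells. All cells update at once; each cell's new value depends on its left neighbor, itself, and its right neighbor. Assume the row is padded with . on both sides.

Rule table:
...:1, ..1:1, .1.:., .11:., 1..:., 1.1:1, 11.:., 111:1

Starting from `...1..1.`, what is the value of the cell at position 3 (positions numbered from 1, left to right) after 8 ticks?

.

111..1..
.1..1..1
1..1..1.
..1..1..
11..1..1
...1..1.  (repeats tick 0; period 6)
tick 8: .1..1..1
position 3 holds .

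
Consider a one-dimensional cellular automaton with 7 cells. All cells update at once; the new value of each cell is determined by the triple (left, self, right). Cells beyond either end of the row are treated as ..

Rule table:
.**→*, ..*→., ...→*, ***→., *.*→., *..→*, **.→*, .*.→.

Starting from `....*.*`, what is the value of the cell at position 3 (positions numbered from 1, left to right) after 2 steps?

***....
*.*****
position 3 holds *

*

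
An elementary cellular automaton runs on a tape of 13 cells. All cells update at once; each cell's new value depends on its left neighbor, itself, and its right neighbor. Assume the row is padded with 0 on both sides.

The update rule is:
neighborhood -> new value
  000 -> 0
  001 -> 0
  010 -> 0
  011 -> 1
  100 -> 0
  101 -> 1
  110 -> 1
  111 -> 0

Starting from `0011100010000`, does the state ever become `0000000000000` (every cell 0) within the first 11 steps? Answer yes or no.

step 1: 0010100000000
step 2: 0001000000000
step 3: 0000000000000
all cells are 0 at step 3

yes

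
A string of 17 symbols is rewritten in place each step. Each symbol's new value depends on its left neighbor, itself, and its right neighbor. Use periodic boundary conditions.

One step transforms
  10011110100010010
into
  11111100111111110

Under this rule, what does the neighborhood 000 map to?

1

At position 10 the neighborhood is 000; the next row has 1 there.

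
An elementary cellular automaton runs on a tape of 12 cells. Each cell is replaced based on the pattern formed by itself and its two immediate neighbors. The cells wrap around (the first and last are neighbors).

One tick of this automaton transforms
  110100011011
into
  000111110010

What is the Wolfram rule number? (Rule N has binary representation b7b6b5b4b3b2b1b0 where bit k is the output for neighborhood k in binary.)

position 0: 111 → 0  (bit 7 = 0)
position 1: 110 → 0  (bit 6 = 0)
position 2: 101 → 0  (bit 5 = 0)
position 4: 100 → 1  (bit 4 = 1)
position 7: 011 → 1  (bit 3 = 1)
position 3: 010 → 1  (bit 2 = 1)
position 6: 001 → 1  (bit 1 = 1)
position 5: 000 → 1  (bit 0 = 1)
bits b7..b0 = 00011111 = 31

31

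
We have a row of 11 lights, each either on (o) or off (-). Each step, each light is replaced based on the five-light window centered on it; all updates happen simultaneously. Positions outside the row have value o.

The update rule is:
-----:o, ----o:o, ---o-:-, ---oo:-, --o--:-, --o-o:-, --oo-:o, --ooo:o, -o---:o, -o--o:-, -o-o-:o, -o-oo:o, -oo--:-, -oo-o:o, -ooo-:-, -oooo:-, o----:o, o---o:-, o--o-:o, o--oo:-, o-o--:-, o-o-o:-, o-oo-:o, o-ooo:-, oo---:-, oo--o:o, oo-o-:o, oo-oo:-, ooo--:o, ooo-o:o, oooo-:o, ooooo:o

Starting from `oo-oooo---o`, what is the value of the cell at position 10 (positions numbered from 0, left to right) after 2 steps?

o

step 1: oo---oo---o
step 2: oo---o----o
position 10 holds o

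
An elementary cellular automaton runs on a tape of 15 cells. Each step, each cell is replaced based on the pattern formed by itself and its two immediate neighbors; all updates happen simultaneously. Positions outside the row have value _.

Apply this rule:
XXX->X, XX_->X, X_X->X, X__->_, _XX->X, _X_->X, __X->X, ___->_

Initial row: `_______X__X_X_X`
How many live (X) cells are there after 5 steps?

______XX_XXXXXX
_____XXXXXXXXXX
____XXXXXXXXXXX
___XXXXXXXXXXXX
__XXXXXXXXXXXXX
count of X: 13

13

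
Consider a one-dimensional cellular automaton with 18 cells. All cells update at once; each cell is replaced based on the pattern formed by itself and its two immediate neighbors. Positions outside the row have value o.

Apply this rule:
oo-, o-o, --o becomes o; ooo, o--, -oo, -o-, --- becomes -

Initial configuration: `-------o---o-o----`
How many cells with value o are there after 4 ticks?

------o---o-o----o
-----o---o-o----o-
----o---o-o----o-o
---o---o-o----o-o-
count of o: 5

5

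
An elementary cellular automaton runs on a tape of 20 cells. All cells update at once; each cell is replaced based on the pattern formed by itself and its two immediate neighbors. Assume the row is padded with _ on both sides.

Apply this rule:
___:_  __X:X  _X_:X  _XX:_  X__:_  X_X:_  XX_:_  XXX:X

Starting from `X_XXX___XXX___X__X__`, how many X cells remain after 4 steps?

5

X__X___X_X___XX_XX__
X_XX__XX_X__X_______
X____X___X_XX_______
X___XX__XX__________
count of X: 5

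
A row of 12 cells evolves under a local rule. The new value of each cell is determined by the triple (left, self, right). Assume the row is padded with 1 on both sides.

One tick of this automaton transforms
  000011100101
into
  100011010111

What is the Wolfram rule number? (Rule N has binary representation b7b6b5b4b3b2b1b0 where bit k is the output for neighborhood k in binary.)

188

position 5: 111 → 1  (bit 7 = 1)
position 6: 110 → 0  (bit 6 = 0)
position 10: 101 → 1  (bit 5 = 1)
position 0: 100 → 1  (bit 4 = 1)
position 4: 011 → 1  (bit 3 = 1)
position 9: 010 → 1  (bit 2 = 1)
position 3: 001 → 0  (bit 1 = 0)
position 1: 000 → 0  (bit 0 = 0)
bits b7..b0 = 10111100 = 188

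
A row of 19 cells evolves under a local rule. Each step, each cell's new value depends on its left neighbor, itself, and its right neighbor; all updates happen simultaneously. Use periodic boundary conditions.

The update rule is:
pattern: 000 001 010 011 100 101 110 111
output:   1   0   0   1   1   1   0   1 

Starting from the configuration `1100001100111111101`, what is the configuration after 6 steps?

1011101010111111011
0111010101111110111
1110101011111101110
1101010111111011101
1010101111110111011
0101011111101110111

0101011111101110111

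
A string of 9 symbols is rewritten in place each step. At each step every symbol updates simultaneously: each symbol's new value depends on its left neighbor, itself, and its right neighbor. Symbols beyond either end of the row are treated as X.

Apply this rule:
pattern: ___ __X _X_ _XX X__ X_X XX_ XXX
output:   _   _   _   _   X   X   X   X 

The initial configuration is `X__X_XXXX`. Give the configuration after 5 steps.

XXXXXX__X

step 1: XX__X_XXX
step 2: XXX__X_XX
step 3: XXXX__X_X
step 4: XXXXX__X_
step 5: XXXXXX__X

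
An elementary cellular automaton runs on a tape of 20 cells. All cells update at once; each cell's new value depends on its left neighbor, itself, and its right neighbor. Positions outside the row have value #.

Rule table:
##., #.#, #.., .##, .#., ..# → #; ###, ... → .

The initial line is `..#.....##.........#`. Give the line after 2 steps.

step 1: ####...####.......##
step 2: ...##.##..##.....##.

...##.##..##.....##.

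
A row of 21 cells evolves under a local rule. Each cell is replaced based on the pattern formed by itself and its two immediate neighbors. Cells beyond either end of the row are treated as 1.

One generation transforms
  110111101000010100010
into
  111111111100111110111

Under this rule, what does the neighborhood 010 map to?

At position 8 the neighborhood is 010; the next row has 1 there.

1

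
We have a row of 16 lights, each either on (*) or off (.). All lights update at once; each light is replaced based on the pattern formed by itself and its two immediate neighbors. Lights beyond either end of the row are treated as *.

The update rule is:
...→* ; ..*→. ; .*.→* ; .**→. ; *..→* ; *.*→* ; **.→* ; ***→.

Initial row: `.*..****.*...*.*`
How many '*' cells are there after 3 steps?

***....*****.**.
..****.....**.**
*....*****..**..
count of *: 8

8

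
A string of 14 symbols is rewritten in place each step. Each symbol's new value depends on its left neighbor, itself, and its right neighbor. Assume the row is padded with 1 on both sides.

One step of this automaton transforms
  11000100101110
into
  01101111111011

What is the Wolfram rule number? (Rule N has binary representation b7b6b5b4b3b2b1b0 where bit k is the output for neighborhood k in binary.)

126

position 0: 111 → 0  (bit 7 = 0)
position 1: 110 → 1  (bit 6 = 1)
position 9: 101 → 1  (bit 5 = 1)
position 2: 100 → 1  (bit 4 = 1)
position 10: 011 → 1  (bit 3 = 1)
position 5: 010 → 1  (bit 2 = 1)
position 4: 001 → 1  (bit 1 = 1)
position 3: 000 → 0  (bit 0 = 0)
bits b7..b0 = 01111110 = 126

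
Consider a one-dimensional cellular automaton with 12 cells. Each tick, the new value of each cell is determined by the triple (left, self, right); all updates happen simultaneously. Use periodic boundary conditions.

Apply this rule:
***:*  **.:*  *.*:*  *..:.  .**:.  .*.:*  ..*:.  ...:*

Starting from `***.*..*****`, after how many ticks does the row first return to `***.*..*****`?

tick 1: *****...****
tick 2: *****.*..***
tick 3: *******...**
tick 4: *******.*..*
tick 5: *********...
tick 6: .********.*.
tick 7: ..*********.
tick 8: *..********.
tick 9: *...********
tick 10: *.*..*******
tick 11: ***...******
tick 12: ***.*..*****

12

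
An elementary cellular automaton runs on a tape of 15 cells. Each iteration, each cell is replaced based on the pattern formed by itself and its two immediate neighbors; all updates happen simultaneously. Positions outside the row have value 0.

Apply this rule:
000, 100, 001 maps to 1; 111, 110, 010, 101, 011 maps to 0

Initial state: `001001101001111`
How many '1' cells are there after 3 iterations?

7

110110000110000
000001111001111
111110000110000
count of 1: 7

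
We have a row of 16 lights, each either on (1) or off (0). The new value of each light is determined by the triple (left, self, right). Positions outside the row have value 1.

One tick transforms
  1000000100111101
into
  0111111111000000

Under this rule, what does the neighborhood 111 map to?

At position 11 the neighborhood is 111; the next row has 0 there.

0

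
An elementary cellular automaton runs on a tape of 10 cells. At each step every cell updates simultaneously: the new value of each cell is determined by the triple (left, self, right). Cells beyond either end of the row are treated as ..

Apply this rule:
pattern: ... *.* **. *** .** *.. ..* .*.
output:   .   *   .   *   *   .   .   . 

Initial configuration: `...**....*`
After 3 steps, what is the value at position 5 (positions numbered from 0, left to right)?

...*......
..........
..........
position 5 holds .

.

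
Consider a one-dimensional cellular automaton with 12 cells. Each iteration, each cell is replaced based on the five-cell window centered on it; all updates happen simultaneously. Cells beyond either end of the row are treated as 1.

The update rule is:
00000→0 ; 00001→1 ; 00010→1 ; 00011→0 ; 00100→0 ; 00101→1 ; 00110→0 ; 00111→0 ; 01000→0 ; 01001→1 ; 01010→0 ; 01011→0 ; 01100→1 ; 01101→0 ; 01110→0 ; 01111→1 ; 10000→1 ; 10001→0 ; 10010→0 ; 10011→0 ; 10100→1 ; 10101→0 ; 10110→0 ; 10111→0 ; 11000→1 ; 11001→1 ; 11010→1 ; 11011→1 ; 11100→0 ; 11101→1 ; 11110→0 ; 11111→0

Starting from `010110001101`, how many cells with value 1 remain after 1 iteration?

4

100011000010
count of 1: 4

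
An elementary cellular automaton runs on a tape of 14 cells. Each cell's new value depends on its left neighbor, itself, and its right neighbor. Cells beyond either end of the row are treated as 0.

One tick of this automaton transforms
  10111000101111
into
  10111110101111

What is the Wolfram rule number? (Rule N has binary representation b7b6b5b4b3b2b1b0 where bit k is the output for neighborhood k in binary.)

position 3: 111 → 1  (bit 7 = 1)
position 4: 110 → 1  (bit 6 = 1)
position 1: 101 → 0  (bit 5 = 0)
position 5: 100 → 1  (bit 4 = 1)
position 2: 011 → 1  (bit 3 = 1)
position 0: 010 → 1  (bit 2 = 1)
position 7: 001 → 0  (bit 1 = 0)
position 6: 000 → 1  (bit 0 = 1)
bits b7..b0 = 11011101 = 221

221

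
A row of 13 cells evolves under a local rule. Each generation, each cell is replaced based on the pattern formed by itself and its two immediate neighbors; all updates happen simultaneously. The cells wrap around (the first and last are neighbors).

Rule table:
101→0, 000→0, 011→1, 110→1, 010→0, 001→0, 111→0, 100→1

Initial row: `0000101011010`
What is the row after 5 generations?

0000000011001
1000000011100
0100000010110
0010000000111
1001000000101

1001000000101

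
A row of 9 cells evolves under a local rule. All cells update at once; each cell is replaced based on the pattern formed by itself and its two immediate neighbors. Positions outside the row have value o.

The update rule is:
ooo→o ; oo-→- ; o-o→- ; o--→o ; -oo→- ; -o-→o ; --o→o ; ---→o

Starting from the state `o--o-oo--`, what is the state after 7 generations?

--o---ooo

-ooo---oo
--o-ooo-o
ooo--o---
oo-oooooo
o---ooooo
-ooo-oooo
--o---ooo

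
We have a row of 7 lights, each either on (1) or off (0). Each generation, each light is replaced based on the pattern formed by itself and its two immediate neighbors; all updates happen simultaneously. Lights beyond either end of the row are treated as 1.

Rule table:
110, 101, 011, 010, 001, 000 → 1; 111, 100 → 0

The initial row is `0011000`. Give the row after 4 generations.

0111011
1101110
0111011  (repeats generation 1; period 2)
generation 4: 1101110

1101110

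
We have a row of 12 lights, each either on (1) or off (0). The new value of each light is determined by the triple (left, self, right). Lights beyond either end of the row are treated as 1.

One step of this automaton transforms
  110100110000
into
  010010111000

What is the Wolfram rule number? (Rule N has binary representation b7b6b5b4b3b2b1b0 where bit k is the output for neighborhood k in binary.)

88

position 0: 111 → 0  (bit 7 = 0)
position 1: 110 → 1  (bit 6 = 1)
position 2: 101 → 0  (bit 5 = 0)
position 4: 100 → 1  (bit 4 = 1)
position 6: 011 → 1  (bit 3 = 1)
position 3: 010 → 0  (bit 2 = 0)
position 5: 001 → 0  (bit 1 = 0)
position 9: 000 → 0  (bit 0 = 0)
bits b7..b0 = 01011000 = 88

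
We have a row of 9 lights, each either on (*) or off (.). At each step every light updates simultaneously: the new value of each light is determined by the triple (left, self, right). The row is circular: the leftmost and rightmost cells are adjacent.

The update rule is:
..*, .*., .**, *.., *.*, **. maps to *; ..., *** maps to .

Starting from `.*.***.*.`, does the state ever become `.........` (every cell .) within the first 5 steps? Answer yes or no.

no

****.****
...***...
..**.**..
.*******.
**.....**
step 5 is **.....**, still not uniform .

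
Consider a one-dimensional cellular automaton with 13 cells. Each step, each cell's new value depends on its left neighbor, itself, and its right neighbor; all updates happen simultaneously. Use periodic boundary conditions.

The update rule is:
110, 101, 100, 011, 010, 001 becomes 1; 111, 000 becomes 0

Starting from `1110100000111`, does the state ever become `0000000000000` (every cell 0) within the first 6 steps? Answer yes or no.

no

0011110001100
0110011011110
1111111110011
0000000011110
0000000110011
1000001111111
step 6 is 1000001111111, still not uniform 0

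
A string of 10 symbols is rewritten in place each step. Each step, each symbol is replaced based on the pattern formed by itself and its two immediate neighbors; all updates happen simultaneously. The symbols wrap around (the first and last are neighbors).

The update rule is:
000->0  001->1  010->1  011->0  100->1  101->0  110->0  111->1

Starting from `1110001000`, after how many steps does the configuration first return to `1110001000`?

6

step 1: 0101011101
step 2: 0101001001
step 3: 0101111111
step 4: 0100111110
step 5: 1111011101
step 6: 1110001000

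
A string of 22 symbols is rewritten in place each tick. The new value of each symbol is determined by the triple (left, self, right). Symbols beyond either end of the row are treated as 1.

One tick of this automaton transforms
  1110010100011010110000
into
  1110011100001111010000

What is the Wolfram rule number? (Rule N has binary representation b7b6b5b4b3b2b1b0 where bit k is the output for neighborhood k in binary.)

position 0: 111 → 1  (bit 7 = 1)
position 2: 110 → 1  (bit 6 = 1)
position 6: 101 → 1  (bit 5 = 1)
position 3: 100 → 0  (bit 4 = 0)
position 11: 011 → 0  (bit 3 = 0)
position 5: 010 → 1  (bit 2 = 1)
position 4: 001 → 0  (bit 1 = 0)
position 9: 000 → 0  (bit 0 = 0)
bits b7..b0 = 11100100 = 228

228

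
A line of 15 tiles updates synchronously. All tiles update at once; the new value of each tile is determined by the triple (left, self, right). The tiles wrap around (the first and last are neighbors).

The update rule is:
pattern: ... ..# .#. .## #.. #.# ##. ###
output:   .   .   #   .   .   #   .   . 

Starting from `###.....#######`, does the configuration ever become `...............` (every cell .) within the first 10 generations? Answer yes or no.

...............
all cells are . at generation 1

yes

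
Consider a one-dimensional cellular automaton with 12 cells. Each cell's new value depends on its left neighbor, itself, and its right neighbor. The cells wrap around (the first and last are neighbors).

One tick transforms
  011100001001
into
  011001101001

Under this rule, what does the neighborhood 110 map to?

At position 3 the neighborhood is 110; the next row has 0 there.

0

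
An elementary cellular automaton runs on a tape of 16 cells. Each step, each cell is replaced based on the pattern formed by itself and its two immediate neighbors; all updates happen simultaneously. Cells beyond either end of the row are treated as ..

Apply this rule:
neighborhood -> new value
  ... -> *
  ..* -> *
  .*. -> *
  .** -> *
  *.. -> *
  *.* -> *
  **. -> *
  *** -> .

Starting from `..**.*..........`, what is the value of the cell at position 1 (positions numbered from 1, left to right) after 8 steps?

step 1: ****************
step 2: *..............*
step 3: ****************  (repeats step 1; period 2)
step 8: *..............*
position 1 holds *

*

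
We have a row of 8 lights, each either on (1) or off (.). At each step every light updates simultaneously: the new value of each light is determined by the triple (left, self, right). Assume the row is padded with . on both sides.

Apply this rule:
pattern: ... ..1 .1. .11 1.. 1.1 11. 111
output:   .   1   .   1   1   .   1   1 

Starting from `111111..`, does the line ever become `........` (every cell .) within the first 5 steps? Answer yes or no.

1111111.
11111111
11111111  (fixed point — unchanged through step 5)
step 5 is 11111111, still not uniform .

no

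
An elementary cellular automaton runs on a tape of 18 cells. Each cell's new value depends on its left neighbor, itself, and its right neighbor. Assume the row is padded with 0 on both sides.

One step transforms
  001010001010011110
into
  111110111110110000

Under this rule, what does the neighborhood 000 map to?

At position 0 the neighborhood is 000; the next row has 1 there.

1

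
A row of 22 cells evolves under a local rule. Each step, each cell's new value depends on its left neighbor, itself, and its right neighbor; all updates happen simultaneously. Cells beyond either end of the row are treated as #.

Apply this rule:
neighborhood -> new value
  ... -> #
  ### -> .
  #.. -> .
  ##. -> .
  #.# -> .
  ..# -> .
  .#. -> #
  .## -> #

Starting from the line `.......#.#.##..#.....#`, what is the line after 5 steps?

.#.#.#.#.#.#.#.#.#.#.#

.#####.#.#.#...#.###.#
.#.....#.#.#.#.#.#...#
.#.###.#.#.#.#.#.#.#.#
.#.#...#.#.#.#.#.#.#.#
.#.#.#.#.#.#.#.#.#.#.#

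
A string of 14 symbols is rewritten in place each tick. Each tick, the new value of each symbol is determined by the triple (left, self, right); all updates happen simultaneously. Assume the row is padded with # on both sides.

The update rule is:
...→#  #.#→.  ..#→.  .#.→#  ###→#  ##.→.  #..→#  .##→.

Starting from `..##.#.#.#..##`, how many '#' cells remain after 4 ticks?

tick 1: #....#.#.##..#
tick 2: .###.#.#...#..
tick 3: ..#..#.###.##.
tick 4: #.##.#..#.....
count of #: 5

5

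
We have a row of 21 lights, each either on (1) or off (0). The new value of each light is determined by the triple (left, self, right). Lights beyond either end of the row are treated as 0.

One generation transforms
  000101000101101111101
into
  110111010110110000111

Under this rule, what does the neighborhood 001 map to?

At position 2 the neighborhood is 001; the next row has 0 there.

0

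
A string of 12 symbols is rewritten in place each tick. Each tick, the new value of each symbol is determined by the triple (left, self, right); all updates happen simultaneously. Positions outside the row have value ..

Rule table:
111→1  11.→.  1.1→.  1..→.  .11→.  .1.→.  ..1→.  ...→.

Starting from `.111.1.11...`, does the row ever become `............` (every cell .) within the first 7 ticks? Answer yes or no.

..1.........
............
all cells are . at tick 2

yes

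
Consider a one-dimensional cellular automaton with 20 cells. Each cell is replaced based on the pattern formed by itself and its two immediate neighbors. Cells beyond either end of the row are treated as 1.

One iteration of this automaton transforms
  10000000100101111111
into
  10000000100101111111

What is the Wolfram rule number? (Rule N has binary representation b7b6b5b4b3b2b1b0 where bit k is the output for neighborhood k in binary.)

204

position 14: 111 → 1  (bit 7 = 1)
position 0: 110 → 1  (bit 6 = 1)
position 12: 101 → 0  (bit 5 = 0)
position 1: 100 → 0  (bit 4 = 0)
position 13: 011 → 1  (bit 3 = 1)
position 8: 010 → 1  (bit 2 = 1)
position 7: 001 → 0  (bit 1 = 0)
position 2: 000 → 0  (bit 0 = 0)
bits b7..b0 = 11001100 = 204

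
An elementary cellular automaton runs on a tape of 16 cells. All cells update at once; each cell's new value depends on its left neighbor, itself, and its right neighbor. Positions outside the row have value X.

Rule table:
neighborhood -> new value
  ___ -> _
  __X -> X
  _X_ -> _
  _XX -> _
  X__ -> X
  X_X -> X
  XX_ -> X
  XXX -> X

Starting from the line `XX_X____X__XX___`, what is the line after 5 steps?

XXXXXXX_XX_X_XX_

XXX_X__X_XX_XX_X
XXXX_XX_X_XX_XX_
XXXXX_XX_X_XX_XX
XXXXXX_XX_X_XX_X
XXXXXXX_XX_X_XX_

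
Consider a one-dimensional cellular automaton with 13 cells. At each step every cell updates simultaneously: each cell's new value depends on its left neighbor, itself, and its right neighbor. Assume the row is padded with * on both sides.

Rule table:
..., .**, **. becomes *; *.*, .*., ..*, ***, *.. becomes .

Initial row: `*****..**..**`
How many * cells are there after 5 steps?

....*..**..*.
.**....**....
.**.**.**.**.
.**.**.**.**.  (fixed point — unchanged through step 5)
count of *: 8

8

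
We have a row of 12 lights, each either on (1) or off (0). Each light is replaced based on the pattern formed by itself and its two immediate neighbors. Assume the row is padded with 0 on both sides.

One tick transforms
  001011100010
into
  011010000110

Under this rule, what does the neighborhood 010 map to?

1

At position 2 the neighborhood is 010; the next row has 1 there.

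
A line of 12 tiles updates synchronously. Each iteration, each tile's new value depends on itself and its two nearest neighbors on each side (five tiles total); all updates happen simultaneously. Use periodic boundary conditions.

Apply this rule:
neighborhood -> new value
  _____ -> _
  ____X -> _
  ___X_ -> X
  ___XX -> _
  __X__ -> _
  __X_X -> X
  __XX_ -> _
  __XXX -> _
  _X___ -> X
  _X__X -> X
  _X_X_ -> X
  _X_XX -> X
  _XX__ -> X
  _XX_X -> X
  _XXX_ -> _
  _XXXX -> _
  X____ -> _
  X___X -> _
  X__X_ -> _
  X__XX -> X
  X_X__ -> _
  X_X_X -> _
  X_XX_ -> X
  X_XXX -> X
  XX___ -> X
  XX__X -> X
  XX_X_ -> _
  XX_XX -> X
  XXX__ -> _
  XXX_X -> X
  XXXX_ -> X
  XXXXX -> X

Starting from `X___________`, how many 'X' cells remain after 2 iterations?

_X_________X
X_X_______XX
count of X: 4

4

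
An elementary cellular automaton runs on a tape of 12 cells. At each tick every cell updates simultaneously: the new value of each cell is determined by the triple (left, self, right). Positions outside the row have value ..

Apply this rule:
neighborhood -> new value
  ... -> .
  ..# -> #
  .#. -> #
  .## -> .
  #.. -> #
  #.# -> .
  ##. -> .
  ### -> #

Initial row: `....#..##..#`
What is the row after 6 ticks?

.###.#.#.#.#

...####..###
..#.##.##.#.
.##.......##
#..#.....#..
#####...###.
.###.#.#.#.#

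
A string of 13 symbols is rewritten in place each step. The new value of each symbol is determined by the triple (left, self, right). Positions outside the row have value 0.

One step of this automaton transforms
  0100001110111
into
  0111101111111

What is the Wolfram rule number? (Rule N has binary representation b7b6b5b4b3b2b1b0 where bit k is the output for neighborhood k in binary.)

253

position 7: 111 → 1  (bit 7 = 1)
position 8: 110 → 1  (bit 6 = 1)
position 9: 101 → 1  (bit 5 = 1)
position 2: 100 → 1  (bit 4 = 1)
position 6: 011 → 1  (bit 3 = 1)
position 1: 010 → 1  (bit 2 = 1)
position 0: 001 → 0  (bit 1 = 0)
position 3: 000 → 1  (bit 0 = 1)
bits b7..b0 = 11111101 = 253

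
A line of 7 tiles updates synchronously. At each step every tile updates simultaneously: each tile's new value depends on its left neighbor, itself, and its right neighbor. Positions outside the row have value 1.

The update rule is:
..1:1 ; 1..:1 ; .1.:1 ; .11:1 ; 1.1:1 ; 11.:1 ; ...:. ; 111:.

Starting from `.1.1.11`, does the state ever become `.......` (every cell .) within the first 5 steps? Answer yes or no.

no

step 1: 111111.
step 2: .....11
step 3: 1...11.
step 4: 11.1111
step 5: .111...
step 5 is .111..., still not uniform .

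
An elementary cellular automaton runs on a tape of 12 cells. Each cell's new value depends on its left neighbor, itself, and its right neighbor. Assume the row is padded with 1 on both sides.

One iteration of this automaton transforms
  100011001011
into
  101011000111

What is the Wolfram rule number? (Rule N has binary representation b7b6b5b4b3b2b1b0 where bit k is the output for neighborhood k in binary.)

233

position 11: 111 → 1  (bit 7 = 1)
position 0: 110 → 1  (bit 6 = 1)
position 9: 101 → 1  (bit 5 = 1)
position 1: 100 → 0  (bit 4 = 0)
position 4: 011 → 1  (bit 3 = 1)
position 8: 010 → 0  (bit 2 = 0)
position 3: 001 → 0  (bit 1 = 0)
position 2: 000 → 1  (bit 0 = 1)
bits b7..b0 = 11101001 = 233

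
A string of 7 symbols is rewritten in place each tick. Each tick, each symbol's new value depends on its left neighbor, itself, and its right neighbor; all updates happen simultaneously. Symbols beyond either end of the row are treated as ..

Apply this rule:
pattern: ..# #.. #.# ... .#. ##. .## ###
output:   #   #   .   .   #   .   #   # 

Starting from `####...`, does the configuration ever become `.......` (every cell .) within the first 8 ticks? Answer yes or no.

###.#..
##..##.
#.###.#
#.##..#
#.#.###
#.#.##.
#.#.#.#
#.#.#.#
tick 8 is #.#.#.#, still not uniform .

no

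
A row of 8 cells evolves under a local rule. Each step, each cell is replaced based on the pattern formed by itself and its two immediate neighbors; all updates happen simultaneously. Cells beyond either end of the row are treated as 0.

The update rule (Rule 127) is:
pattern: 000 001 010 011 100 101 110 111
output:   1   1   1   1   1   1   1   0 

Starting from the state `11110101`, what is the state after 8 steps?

11110001

10011111
11110001
10011111  (repeats step 1; period 2)
step 8: 11110001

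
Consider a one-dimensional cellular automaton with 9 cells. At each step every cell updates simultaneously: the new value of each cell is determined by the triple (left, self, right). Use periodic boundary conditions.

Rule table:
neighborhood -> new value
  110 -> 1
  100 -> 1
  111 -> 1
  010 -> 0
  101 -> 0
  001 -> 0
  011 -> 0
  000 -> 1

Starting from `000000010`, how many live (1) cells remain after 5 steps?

111111001
111111100
011111110
001111111
100111111
count of 1: 7

7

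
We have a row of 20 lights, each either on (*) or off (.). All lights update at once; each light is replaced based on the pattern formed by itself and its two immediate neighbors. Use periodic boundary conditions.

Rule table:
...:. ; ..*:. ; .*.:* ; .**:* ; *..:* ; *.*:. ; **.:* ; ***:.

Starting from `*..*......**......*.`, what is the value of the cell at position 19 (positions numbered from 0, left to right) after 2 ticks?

.

**.**.....***.....*.
**.***....*.**....*.
position 19 holds .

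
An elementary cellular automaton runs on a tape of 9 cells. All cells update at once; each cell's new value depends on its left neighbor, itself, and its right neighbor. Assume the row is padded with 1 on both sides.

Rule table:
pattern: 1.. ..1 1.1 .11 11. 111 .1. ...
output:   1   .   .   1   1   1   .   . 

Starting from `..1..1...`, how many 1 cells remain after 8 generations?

1..1..1..
11..1..1.
111..1...
1111..1..
11111..1.
111111...
1111111..
11111111.
count of 1: 8

8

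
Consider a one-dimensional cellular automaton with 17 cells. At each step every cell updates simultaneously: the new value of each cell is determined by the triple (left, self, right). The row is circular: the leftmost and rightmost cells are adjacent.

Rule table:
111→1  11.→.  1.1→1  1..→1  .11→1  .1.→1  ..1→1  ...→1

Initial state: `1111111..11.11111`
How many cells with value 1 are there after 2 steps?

15

step 1: 111111.111.111111
step 2: 11111.111.1111111
count of 1: 15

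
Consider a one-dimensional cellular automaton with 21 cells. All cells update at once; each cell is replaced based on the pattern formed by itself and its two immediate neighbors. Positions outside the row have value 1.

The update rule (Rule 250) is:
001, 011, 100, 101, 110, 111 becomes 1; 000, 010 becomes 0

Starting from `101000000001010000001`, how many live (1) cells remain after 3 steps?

14

110100000010101000011
111010000101010100111
111101001010101011111
count of 1: 14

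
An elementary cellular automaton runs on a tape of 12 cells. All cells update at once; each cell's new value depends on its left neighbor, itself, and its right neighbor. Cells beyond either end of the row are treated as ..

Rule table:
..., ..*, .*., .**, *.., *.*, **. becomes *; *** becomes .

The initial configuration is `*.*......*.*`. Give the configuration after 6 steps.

*..........*

step 1: ************
step 2: *..........*
step 3: ************  (repeats step 1; period 2)
step 6: *..........*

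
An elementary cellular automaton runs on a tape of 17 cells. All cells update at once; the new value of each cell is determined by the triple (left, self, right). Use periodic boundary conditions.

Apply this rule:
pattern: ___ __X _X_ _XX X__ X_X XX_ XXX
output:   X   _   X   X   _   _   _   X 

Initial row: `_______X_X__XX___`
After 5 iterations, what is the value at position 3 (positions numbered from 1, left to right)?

XXXXXX_X_X__X__XX
XXXXX__X_X__X__XX
XXXX___X_X__X__XX
XXX__X_X_X__X__XX
XX___X_X_X__X__XX
position 3 holds _

_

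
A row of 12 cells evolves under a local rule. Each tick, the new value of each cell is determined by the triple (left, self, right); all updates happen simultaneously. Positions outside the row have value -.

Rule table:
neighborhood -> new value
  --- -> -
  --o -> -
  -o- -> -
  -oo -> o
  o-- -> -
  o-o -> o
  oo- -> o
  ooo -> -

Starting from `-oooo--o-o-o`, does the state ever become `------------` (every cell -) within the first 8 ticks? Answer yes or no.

tick 1: -o--o---o-o-
tick 2: ---------o--
tick 3: ------------
all cells are - at tick 3

yes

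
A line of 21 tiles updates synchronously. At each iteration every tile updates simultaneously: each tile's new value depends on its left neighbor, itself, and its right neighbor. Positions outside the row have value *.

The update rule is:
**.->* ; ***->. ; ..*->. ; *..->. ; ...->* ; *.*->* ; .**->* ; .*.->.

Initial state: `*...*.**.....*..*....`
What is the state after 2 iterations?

*.*..***.***......**.
**...*.***.*.****.***

**...*.***.*.****.***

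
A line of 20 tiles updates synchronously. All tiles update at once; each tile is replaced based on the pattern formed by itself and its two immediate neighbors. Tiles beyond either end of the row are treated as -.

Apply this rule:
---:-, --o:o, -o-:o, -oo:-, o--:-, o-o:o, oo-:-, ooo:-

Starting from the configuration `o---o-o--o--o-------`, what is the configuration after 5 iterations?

----oo-oo-----------

iteration 1: o--oooo-oo-oo-------
iteration 2: o-o----o--o---------
iteration 3: ooo---oo-oo---------
iteration 4: -----o--o-----------
iteration 5: ----oo-oo-----------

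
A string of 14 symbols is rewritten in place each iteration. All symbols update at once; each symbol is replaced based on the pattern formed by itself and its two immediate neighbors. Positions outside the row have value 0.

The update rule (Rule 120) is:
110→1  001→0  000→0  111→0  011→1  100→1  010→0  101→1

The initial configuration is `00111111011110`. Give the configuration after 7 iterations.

iteration 1: 00100001110011
iteration 2: 00010001011011
iteration 3: 00001000111111
iteration 4: 00000100100001
iteration 5: 00000010010000
iteration 6: 00000001001000
iteration 7: 00000000100100

00000000100100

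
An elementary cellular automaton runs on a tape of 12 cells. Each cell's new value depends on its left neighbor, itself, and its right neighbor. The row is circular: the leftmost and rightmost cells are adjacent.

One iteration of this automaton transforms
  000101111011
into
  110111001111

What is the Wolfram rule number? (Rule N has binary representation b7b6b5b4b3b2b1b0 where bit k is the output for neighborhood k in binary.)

125

position 6: 111 → 0  (bit 7 = 0)
position 8: 110 → 1  (bit 6 = 1)
position 4: 101 → 1  (bit 5 = 1)
position 0: 100 → 1  (bit 4 = 1)
position 5: 011 → 1  (bit 3 = 1)
position 3: 010 → 1  (bit 2 = 1)
position 2: 001 → 0  (bit 1 = 0)
position 1: 000 → 1  (bit 0 = 1)
bits b7..b0 = 01111101 = 125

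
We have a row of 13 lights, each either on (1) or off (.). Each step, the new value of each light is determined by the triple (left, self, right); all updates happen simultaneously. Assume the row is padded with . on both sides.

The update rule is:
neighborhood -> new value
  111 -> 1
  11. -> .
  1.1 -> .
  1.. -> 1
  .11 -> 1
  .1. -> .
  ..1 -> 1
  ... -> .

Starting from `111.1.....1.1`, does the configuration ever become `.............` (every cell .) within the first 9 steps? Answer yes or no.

no

11...1...1...
1.1.1.1.1.1..
...........1.
..........1.1
.........1...
........1.1..
.......1...1.
......1.1.1.1
.....1.......
step 9 is .....1......., still not uniform .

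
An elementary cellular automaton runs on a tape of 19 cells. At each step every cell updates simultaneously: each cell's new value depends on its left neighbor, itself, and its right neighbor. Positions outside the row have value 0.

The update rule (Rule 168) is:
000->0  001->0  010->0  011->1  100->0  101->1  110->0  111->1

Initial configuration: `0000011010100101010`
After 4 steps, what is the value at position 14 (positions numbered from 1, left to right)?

0000010101000010100
0000001010000001000
0000000100000000000
0000000000000000000
position 14 holds 0

0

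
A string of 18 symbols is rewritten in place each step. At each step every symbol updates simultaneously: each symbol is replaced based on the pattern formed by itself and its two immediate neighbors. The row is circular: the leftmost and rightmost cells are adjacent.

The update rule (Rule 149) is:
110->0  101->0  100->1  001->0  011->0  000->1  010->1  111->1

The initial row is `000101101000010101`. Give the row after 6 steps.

000110101101001111

step 1: 110100001111010101
step 2: 100111100110010100
step 3: 110011010001010110
step 4: 001000011101010000
step 5: 101111001001011111
step 6: 000110101101001111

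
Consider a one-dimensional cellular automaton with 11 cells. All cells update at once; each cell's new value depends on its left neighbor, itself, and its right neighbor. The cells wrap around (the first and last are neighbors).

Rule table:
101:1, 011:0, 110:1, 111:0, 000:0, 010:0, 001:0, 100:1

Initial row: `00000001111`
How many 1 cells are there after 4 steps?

2

step 1: 10000000001
step 2: 11000000000
step 3: 01100000000
step 4: 00110000000
count of 1: 2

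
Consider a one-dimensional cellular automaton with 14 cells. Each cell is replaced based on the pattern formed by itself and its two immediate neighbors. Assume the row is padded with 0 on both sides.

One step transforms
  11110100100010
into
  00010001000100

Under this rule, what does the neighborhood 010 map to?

0

At position 5 the neighborhood is 010; the next row has 0 there.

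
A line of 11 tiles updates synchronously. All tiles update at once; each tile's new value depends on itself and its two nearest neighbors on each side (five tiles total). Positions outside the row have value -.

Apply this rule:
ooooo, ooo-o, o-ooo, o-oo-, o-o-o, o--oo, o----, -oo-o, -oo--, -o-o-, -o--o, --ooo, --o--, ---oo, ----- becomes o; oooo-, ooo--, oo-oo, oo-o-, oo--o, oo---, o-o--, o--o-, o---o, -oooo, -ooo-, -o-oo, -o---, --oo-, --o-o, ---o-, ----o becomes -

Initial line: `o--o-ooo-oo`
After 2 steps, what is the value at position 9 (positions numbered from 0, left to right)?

o

step 1: oo---o-o-oo
step 2: -o----oo-oo
position 9 holds o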